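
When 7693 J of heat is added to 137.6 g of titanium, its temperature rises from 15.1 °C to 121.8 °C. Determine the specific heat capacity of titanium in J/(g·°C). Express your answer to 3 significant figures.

c = q / (m ΔT) = 7693 / (137.6 × 106.7)
c = 7693 / 14681.92 = 0.524 J/(g·°C)

c = 0.524 J/(g·°C)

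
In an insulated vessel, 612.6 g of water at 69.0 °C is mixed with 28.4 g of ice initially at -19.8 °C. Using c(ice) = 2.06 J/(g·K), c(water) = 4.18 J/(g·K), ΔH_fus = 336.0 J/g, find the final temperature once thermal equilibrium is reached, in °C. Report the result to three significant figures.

T_f = 61.9 °C

Heat to bring ice to 0 °C and melt it: q₁ = 28.4×2.06×19.8 + 28.4×336.0 = 10701 J
Heat the water can supply cooling to 0 °C: 612.6×4.18×69.0 = 176686 J > q₁, so all ice melts.
Energy balance: 612.6×4.18×(69.0 − T) = 10701 + 28.4×4.18×(T − 0)
2560.668(69.0 − T) = 10701 + 118.712 T
176686 − 10701 = 2679.380 T
T = 165985 / 2679.380 = 61.949 °C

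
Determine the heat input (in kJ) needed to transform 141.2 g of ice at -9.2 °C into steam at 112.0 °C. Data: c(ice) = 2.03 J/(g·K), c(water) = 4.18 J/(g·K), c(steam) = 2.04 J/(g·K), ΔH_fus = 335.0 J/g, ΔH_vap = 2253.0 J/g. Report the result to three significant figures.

q = 431 kJ

q1 (heat ice -9.2→0.0 °C): 141.2 × 2.03 × 9.2 = 2637 J
q2 (melt at 0 °C): 141.2 × 335.0 = 47302 J
q3 (heat water 0.0→100.0 °C): 141.2 × 4.18 × 100.0 = 59022 J
q4 (vaporize at 100 °C): 141.2 × 2253.0 = 318124 J
q5 (heat steam 100.0→112.0 °C): 141.2 × 2.04 × 12.0 = 3457 J
Total: 2637 + 47302 + 59022 + 318124 + 3457 = 430542 J = 431 kJ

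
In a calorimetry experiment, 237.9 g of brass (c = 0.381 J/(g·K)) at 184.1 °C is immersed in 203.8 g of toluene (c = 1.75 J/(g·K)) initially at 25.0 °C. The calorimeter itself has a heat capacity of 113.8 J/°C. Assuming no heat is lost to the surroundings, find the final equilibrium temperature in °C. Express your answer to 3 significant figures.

Heat lost by brass = heat gained by toluene + calorimeter.
(237.9)(0.381)(184.1 − T) = [(203.8)(1.75) + 113.8](T − 25.0)
90.6399 (184.1 − T) = 470.45 (T − 25.0)
16687 − 90.6399 T = 470.45 T − 11761
28448 = 561.0899 T
T = 50.70 °C

T_f = 50.7 °C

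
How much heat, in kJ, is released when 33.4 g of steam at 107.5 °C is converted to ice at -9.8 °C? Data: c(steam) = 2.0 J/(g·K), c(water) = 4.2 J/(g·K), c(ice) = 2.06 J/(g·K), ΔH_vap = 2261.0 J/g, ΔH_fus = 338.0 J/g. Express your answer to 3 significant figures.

q1 (cool steam 107.5→100 °C): 33.4 × 2.0 × 7.5 = 501 J
q2 (condense at 100 °C): 33.4 × 2261.0 = 75517 J
q3 (cool water 100→0 °C): 33.4 × 4.2 × 100.0 = 14028 J
q4 (freeze at 0 °C): 33.4 × 338.0 = 11289 J
q5 (cool ice 0→-9.8 °C): 33.4 × 2.06 × 9.8 = 674 J
Total: 501 + 75517 + 14028 + 11289 + 674 = 102009 J = 102 kJ

q = 102 kJ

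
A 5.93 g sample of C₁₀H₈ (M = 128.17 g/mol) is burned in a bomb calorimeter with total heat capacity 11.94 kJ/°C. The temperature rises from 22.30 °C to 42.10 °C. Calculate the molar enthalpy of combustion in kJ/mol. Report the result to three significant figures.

ΔT = 42.10 − 22.30 = 19.80 °C
q_cal = C_cal × ΔT = 11.94 × 19.80 = 236.412 kJ
n = 5.93 / 128.17 = 0.04627 mol
q_rxn = −q_cal = -236.412 kJ
ΔH = -236.412 / 0.04627 = -5109 kJ/mol

ΔH = -5110 kJ/mol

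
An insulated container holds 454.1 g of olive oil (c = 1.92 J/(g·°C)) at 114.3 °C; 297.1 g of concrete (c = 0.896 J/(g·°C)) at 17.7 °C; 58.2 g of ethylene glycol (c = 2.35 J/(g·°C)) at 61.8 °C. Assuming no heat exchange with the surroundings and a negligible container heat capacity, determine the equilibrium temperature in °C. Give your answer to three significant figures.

T_f = 88.5 °C

Σ mᵢcᵢ(T − Tᵢ) = 0  ⇒  T = Σ mᵢcᵢTᵢ / Σ mᵢcᵢ
Σ mᵢcᵢ = 454.1×1.92 + 297.1×0.896 + 58.2×2.35 = 1274.8436
Σ mᵢcᵢTᵢ = 871.872×114.3 + 266.2016×17.7 + 136.77×61.8 = 112820
T = 112820 / 1274.8436 = 88.50 °C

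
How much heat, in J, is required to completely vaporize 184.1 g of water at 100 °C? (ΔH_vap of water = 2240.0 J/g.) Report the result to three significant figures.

q = m × ΔH_vap = 184.1 × 2240.0 = 412400 J

q = 412000 J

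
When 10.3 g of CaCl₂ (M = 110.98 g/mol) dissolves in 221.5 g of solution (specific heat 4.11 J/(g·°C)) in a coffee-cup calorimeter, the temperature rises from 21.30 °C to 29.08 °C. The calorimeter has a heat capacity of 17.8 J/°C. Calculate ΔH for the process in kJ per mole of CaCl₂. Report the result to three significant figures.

|ΔT| = |29.08 − 21.30| = 7.78 °C
|q_surr| = (221.5 × 4.11 + 17.8) × 7.78 = 928.165 × 7.78 = 7221 J
n(CaCl₂) = 10.3 / 110.98 = 0.09281 mol
Temperature rose, so q_rxn = −|q_surr| = -7.221 kJ
ΔH = q_rxn / n = -77.80 kJ/mol

ΔH = -77.8 kJ/mol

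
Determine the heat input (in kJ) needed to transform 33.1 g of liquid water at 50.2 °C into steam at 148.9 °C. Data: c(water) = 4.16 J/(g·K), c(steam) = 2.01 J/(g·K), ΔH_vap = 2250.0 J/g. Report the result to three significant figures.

q1 (heat water 50.2→100.0 °C): 33.1 × 4.16 × 49.8 = 6857 J
q2 (vaporize at 100 °C): 33.1 × 2250.0 = 74475 J
q3 (heat steam 100.0→148.9 °C): 33.1 × 2.01 × 48.9 = 3253 J
Total: 6857 + 74475 + 3253 = 84585 J = 84.6 kJ

q = 84.6 kJ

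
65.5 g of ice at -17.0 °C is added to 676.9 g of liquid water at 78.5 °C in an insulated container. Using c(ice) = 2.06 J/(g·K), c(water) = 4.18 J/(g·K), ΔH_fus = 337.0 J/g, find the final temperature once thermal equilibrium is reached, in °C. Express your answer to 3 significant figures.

Heat to bring ice to 0 °C and melt it: q₁ = 65.5×2.06×17.0 + 65.5×337.0 = 24367 J
Heat the water can supply cooling to 0 °C: 676.9×4.18×78.5 = 222111 J > q₁, so all ice melts.
Energy balance: 676.9×4.18×(78.5 − T) = 24367 + 65.5×4.18×(T − 0)
2829.442(78.5 − T) = 24367 + 273.79 T
222111 − 24367 = 3103.232 T
T = 197744 / 3103.232 = 63.72 °C

T_f = 63.7 °C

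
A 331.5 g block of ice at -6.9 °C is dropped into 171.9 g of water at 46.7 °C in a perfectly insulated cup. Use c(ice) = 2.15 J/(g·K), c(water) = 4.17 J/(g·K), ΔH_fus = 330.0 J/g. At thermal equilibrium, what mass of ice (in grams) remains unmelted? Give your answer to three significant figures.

m_ice remaining = 245 g

Heat to warm all ice to 0 °C: 331.5×2.15×6.9 = 4917.8 J
Heat released by water cooling to 0 °C: 171.9×4.17×46.7 = 33476 J
33476 J < 4917.8 + 331.5×330.0 = 114312.8 J, so not all ice melts; final T = 0 °C.
Heat left for melting: 33476 − 4917.8 = 28558.2 J
Mass melted = 28558.2 / 330.0 = 86.54 g
Ice remaining = 331.5 − 86.54 = 244.96 g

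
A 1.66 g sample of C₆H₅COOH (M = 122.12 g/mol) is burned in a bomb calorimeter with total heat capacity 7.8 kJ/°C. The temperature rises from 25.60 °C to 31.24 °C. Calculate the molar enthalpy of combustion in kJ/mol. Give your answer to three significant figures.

ΔH = -3240 kJ/mol

ΔT = 31.24 − 25.60 = 5.64 °C
q_cal = C_cal × ΔT = 7.8 × 5.64 = 43.992 kJ
n = 1.66 / 122.12 = 0.01359 mol
q_rxn = −q_cal = -43.992 kJ
ΔH = -43.992 / 0.01359 = -3237 kJ/mol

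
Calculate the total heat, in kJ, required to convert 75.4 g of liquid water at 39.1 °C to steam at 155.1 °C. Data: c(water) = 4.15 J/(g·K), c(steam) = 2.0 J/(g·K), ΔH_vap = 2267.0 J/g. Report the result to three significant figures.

q1 (heat water 39.1→100.0 °C): 75.4 × 4.15 × 60.9 = 19056 J
q2 (vaporize at 100 °C): 75.4 × 2267.0 = 170932 J
q3 (heat steam 100.0→155.1 °C): 75.4 × 2.0 × 55.1 = 8309 J
Total: 19056 + 170932 + 8309 = 198297 J = 198 kJ

q = 198 kJ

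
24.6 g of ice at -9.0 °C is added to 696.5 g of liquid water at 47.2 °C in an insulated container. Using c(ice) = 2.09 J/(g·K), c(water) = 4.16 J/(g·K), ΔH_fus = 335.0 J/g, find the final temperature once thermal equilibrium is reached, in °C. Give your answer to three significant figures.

Heat to bring ice to 0 °C and melt it: q₁ = 24.6×2.09×9.0 + 24.6×335.0 = 8703.7 J
Heat the water can supply cooling to 0 °C: 696.5×4.16×47.2 = 136759 J > q₁, so all ice melts.
Energy balance: 696.5×4.16×(47.2 − T) = 8703.7 + 24.6×4.16×(T − 0)
2897.44(47.2 − T) = 8703.7 + 102.336 T
136759 − 8703.7 = 2999.776 T
T = 128055.3 / 2999.776 = 42.69 °C

T_f = 42.7 °C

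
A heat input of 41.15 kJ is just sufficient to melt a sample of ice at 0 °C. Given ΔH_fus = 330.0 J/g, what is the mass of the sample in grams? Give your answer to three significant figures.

m = q / ΔH_fus = 41150 J / 330.0 J/g = 125 g

m = 125 g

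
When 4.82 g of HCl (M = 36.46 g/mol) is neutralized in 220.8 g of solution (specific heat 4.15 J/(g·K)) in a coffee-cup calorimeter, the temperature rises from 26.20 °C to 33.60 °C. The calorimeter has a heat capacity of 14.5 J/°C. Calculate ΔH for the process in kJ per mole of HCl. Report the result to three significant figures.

ΔH = -52.1 kJ/mol

|ΔT| = |33.60 − 26.20| = 7.40 °C
|q_surr| = (220.8 × 4.15 + 14.5) × 7.40 = 930.82 × 7.40 = 6888 J
n(HCl) = 4.82 / 36.46 = 0.1322 mol
Temperature rose, so q_rxn = −|q_surr| = -6.888 kJ
ΔH = q_rxn / n = -52.10 kJ/mol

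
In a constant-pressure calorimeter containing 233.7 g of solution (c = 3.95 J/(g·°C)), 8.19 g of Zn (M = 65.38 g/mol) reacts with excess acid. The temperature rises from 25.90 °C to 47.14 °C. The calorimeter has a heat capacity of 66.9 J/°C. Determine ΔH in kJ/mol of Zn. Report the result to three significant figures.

ΔH = -168 kJ/mol

|ΔT| = |47.14 − 25.90| = 21.24 °C
|q_surr| = (233.7 × 3.95 + 66.9) × 21.24 = 990.015 × 21.24 = 21030 J
n(Zn) = 8.19 / 65.38 = 0.1253 mol
Temperature rose, so q_rxn = −|q_surr| = -21.03 kJ
ΔH = q_rxn / n = -167.8 kJ/mol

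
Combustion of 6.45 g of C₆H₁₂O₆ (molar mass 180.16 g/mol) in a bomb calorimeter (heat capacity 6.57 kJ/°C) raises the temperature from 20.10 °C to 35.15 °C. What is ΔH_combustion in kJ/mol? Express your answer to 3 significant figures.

ΔH = -2760 kJ/mol

ΔT = 35.15 − 20.10 = 15.05 °C
q_cal = C_cal × ΔT = 6.57 × 15.05 = 98.8785 kJ
n = 6.45 / 180.16 = 0.03580 mol
q_rxn = −q_cal = -98.8785 kJ
ΔH = -98.8785 / 0.03580 = -2762 kJ/mol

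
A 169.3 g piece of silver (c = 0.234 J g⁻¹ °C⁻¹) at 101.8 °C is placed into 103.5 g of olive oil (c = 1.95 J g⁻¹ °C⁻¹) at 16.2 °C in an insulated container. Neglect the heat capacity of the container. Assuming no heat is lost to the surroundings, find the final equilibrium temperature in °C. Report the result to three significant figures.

T_f = 30.2 °C

Heat lost by silver = heat gained by olive oil.
(169.3)(0.234)(101.8 − T) = (103.5)(1.95)(T − 16.2)
39.6162 (101.8 − T) = 201.825 (T − 16.2)
4032.9 − 39.6162 T = 201.825 T − 3269.6
7302.5 = 241.4412 T
T = 30.245 °C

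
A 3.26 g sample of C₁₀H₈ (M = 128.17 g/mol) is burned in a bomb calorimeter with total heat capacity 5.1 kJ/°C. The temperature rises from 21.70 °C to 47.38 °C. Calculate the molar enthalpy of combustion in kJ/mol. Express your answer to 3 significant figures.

ΔT = 47.38 − 21.70 = 25.68 °C
q_cal = C_cal × ΔT = 5.1 × 25.68 = 130.968 kJ
n = 3.26 / 128.17 = 0.02543 mol
q_rxn = −q_cal = -130.968 kJ
ΔH = -130.968 / 0.02543 = -5150 kJ/mol

ΔH = -5150 kJ/mol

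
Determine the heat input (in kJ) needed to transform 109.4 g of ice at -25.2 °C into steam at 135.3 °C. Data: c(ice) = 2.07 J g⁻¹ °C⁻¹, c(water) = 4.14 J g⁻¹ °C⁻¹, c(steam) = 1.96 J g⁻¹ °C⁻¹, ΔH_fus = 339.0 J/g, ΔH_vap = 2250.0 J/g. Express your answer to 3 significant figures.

q = 342 kJ

q1 (heat ice -25.2→0.0 °C): 109.4 × 2.07 × 25.2 = 5707 J
q2 (melt at 0 °C): 109.4 × 339.0 = 37087 J
q3 (heat water 0.0→100.0 °C): 109.4 × 4.14 × 100.0 = 45292 J
q4 (vaporize at 100 °C): 109.4 × 2250.0 = 246150 J
q5 (heat steam 100.0→135.3 °C): 109.4 × 1.96 × 35.3 = 7569 J
Total: 5707 + 37087 + 45292 + 246150 + 7569 = 341805 J = 342 kJ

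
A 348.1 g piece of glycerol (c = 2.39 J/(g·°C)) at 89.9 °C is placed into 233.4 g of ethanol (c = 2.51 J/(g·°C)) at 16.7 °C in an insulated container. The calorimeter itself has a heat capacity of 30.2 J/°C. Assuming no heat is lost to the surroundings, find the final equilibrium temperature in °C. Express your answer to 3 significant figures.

T_f = 58.8 °C

Heat lost by glycerol = heat gained by ethanol + calorimeter.
(348.1)(2.39)(89.9 − T) = [(233.4)(2.51) + 30.2](T − 16.7)
831.959 (89.9 − T) = 616.034 (T − 16.7)
74793 − 831.959 T = 616.034 T − 10288
85081 = 1447.993 T
T = 58.76 °C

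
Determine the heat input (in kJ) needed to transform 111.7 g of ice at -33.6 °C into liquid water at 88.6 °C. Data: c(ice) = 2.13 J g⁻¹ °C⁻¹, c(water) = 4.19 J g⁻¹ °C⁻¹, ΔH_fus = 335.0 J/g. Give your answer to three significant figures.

q = 86.9 kJ

q1 (heat ice -33.6→0.0 °C): 111.7 × 2.13 × 33.6 = 7994 J
q2 (melt at 0 °C): 111.7 × 335.0 = 37420 J
q3 (heat water 0.0→88.6 °C): 111.7 × 4.19 × 88.6 = 41467 J
Total: 7994 + 37420 + 41467 = 86881 J = 86.9 kJ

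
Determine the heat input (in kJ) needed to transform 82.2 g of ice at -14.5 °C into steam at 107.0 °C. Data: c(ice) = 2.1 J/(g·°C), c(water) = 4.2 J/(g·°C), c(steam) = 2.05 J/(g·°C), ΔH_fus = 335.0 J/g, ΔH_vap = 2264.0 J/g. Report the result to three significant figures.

q1 (heat ice -14.5→0.0 °C): 82.2 × 2.1 × 14.5 = 2503 J
q2 (melt at 0 °C): 82.2 × 335.0 = 27537 J
q3 (heat water 0.0→100.0 °C): 82.2 × 4.2 × 100.0 = 34524 J
q4 (vaporize at 100 °C): 82.2 × 2264.0 = 186101 J
q5 (heat steam 100.0→107.0 °C): 82.2 × 2.05 × 7.0 = 1180 J
Total: 2503 + 27537 + 34524 + 186101 + 1180 = 251845 J = 252 kJ

q = 252 kJ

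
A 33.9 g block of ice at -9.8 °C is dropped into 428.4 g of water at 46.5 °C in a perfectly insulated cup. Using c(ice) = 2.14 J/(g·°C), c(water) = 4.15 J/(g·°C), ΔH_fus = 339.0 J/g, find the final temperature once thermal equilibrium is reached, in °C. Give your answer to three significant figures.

Heat to bring ice to 0 °C and melt it: q₁ = 33.9×2.14×9.8 + 33.9×339.0 = 12203 J
Heat the water can supply cooling to 0 °C: 428.4×4.15×46.5 = 82670.5 J > q₁, so all ice melts.
Energy balance: 428.4×4.15×(46.5 − T) = 12203 + 33.9×4.15×(T − 0)
1777.86(46.5 − T) = 12203 + 140.685 T
82670.5 − 12203 = 1918.545 T
T = 70467.5 / 1918.545 = 36.73 °C

T_f = 36.7 °C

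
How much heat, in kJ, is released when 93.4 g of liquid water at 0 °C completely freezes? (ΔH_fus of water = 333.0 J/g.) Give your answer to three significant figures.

q = m × ΔH_fus = 93.4 × 333.0 = 31100 J = 31.1 kJ

q = 31.1 kJ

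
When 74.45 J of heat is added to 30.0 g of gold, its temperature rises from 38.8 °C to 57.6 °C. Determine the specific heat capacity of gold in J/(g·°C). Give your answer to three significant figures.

c = q / (m ΔT) = 74.45 / (30.0 × 18.8)
c = 74.45 / 564 = 0.132 J/(g·°C)

c = 0.132 J/(g·°C)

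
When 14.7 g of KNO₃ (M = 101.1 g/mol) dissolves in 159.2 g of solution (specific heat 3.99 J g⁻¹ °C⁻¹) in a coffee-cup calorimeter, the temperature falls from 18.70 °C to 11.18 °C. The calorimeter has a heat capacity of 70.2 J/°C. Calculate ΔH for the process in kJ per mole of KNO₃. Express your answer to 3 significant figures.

|ΔT| = |11.18 − 18.70| = 7.52 °C
|q_surr| = (159.2 × 3.99 + 70.2) × 7.52 = 705.408 × 7.52 = 5305 J
n(KNO₃) = 14.7 / 101.1 = 0.1454 mol
Temperature fell, so q_rxn = +|q_surr| = 5.305 kJ
ΔH = q_rxn / n = 36.49 kJ/mol

ΔH = 36.5 kJ/mol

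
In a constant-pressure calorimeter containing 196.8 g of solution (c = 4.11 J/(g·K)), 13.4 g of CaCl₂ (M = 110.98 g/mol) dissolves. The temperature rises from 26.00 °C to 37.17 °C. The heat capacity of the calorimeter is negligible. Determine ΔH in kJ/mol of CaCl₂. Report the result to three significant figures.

ΔH = -74.8 kJ/mol

|ΔT| = |37.17 − 26.00| = 11.17 °C
|q_surr| = (196.8 × 4.11) × 11.17 = 808.848 × 11.17 = 9034.8 J
n(CaCl₂) = 13.4 / 110.98 = 0.12074 mol
Temperature rose, so q_rxn = −|q_surr| = -9.0348 kJ
ΔH = q_rxn / n = -74.83 kJ/mol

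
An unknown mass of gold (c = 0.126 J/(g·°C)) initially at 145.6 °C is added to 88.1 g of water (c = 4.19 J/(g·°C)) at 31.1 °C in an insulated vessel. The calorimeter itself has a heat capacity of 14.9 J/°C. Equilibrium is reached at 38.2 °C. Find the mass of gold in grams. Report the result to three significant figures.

m = 201 g

q_gained = (88.1 × 4.19 + 14.9) × (38.2 − 31.1) = 2726.7 J
q_lost = m × 0.126 × (145.6 − 38.2) = 13.5324 m
m = 2726.7 / 13.5324 = 201 g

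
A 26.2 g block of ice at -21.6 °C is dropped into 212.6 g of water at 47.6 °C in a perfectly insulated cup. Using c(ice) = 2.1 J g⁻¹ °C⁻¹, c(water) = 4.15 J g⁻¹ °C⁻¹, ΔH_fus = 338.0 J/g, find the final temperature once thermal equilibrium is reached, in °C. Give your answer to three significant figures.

T_f = 32.2 °C

Heat to bring ice to 0 °C and melt it: q₁ = 26.2×2.1×21.6 + 26.2×338.0 = 10044 J
Heat the water can supply cooling to 0 °C: 212.6×4.15×47.6 = 41997.0 J > q₁, so all ice melts.
Energy balance: 212.6×4.15×(47.6 − T) = 10044 + 26.2×4.15×(T − 0)
882.29(47.6 − T) = 10044 + 108.73 T
41997.0 − 10044 = 991.02 T
T = 31953.0 / 991.02 = 32.24 °C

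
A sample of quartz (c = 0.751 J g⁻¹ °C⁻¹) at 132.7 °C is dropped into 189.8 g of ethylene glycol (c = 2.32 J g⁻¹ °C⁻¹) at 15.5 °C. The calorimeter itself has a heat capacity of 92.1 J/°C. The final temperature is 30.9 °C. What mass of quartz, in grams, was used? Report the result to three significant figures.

m = 107 g

q_gained = (189.8 × 2.32 + 92.1) × (30.9 − 15.5) = 8200 J
q_lost = m × 0.751 × (132.7 − 30.9) = 76.4518 m
m = 8200 / 76.4518 = 107 g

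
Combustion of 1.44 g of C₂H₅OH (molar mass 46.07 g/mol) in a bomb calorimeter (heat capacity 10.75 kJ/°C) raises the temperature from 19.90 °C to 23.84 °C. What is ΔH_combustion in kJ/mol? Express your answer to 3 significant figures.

ΔT = 23.84 − 19.90 = 3.94 °C
q_cal = C_cal × ΔT = 10.75 × 3.94 = 42.355 kJ
n = 1.44 / 46.07 = 0.031257 mol
q_rxn = −q_cal = -42.355 kJ
ΔH = -42.355 / 0.031257 = -1355 kJ/mol

ΔH = -1360 kJ/mol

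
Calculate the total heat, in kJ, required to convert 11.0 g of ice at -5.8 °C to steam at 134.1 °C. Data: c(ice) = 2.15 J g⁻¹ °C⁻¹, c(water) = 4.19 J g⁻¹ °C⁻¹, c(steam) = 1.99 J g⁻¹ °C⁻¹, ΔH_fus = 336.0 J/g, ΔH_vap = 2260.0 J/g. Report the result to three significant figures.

q1 (heat ice -5.8→0.0 °C): 11.0 × 2.15 × 5.8 = 137 J
q2 (melt at 0 °C): 11.0 × 336.0 = 3696 J
q3 (heat water 0.0→100.0 °C): 11.0 × 4.19 × 100.0 = 4609 J
q4 (vaporize at 100 °C): 11.0 × 2260.0 = 24860 J
q5 (heat steam 100.0→134.1 °C): 11.0 × 1.99 × 34.1 = 746 J
Total: 137 + 3696 + 4609 + 24860 + 746 = 34048 J = 34.0 kJ

q = 34.0 kJ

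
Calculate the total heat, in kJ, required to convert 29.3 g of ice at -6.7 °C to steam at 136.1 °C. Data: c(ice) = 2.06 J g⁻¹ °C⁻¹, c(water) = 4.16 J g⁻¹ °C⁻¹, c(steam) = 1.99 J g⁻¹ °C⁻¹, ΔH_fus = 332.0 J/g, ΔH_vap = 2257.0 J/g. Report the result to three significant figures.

q1 (heat ice -6.7→0.0 °C): 29.3 × 2.06 × 6.7 = 404 J
q2 (melt at 0 °C): 29.3 × 332.0 = 9728 J
q3 (heat water 0.0→100.0 °C): 29.3 × 4.16 × 100.0 = 12189 J
q4 (vaporize at 100 °C): 29.3 × 2257.0 = 66130 J
q5 (heat steam 100.0→136.1 °C): 29.3 × 1.99 × 36.1 = 2105 J
Total: 404 + 9728 + 12189 + 66130 + 2105 = 90556 J = 90.6 kJ

q = 90.6 kJ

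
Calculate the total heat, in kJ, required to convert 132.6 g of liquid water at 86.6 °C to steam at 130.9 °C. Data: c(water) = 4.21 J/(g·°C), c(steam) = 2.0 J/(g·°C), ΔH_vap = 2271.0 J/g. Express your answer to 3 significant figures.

q = 317 kJ

q1 (heat water 86.6→100.0 °C): 132.6 × 4.21 × 13.4 = 7480 J
q2 (vaporize at 100 °C): 132.6 × 2271.0 = 301135 J
q3 (heat steam 100.0→130.9 °C): 132.6 × 2.0 × 30.9 = 8195 J
Total: 7480 + 301135 + 8195 = 316810 J = 317 kJ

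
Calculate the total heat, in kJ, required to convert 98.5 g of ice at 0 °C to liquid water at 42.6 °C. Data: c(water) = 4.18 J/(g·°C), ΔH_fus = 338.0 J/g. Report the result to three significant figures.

q1 (melt at 0 °C): 98.5 × 338.0 = 33293 J
q2 (heat water 0.0→42.6 °C): 98.5 × 4.18 × 42.6 = 17540 J
Total: 33293 + 17540 = 50833 J = 50.8 kJ

q = 50.8 kJ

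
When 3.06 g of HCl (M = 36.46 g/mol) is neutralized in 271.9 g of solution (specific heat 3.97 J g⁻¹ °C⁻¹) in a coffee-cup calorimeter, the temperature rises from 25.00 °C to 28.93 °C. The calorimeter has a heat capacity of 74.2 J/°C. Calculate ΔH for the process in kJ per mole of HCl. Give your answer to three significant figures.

|ΔT| = |28.93 − 25.00| = 3.93 °C
|q_surr| = (271.9 × 3.97 + 74.2) × 3.93 = 1153.643 × 3.93 = 4534 J
n(HCl) = 3.06 / 36.46 = 0.08393 mol
Temperature rose, so q_rxn = −|q_surr| = -4.534 kJ
ΔH = q_rxn / n = -54.02 kJ/mol

ΔH = -54.0 kJ/mol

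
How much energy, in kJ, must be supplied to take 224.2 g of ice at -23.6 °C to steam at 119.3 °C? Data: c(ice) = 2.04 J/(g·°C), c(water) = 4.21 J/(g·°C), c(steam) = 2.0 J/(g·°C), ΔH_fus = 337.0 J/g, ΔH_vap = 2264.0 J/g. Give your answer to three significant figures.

q1 (heat ice -23.6→0.0 °C): 224.2 × 2.04 × 23.6 = 10794 J
q2 (melt at 0 °C): 224.2 × 337.0 = 75555 J
q3 (heat water 0.0→100.0 °C): 224.2 × 4.21 × 100.0 = 94388 J
q4 (vaporize at 100 °C): 224.2 × 2264.0 = 507589 J
q5 (heat steam 100.0→119.3 °C): 224.2 × 2.0 × 19.3 = 8654 J
Total: 10794 + 75555 + 94388 + 507589 + 8654 = 696980 J = 697 kJ

q = 697 kJ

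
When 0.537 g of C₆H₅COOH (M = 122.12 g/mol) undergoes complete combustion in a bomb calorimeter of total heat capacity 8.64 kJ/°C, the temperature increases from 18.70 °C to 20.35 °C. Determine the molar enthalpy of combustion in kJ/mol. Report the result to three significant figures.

ΔH = -3240 kJ/mol

ΔT = 20.35 − 18.70 = 1.65 °C
q_cal = C_cal × ΔT = 8.64 × 1.65 = 14.256 kJ
n = 0.537 / 122.12 = 0.004397 mol
q_rxn = −q_cal = -14.256 kJ
ΔH = -14.256 / 0.004397 = -3242 kJ/mol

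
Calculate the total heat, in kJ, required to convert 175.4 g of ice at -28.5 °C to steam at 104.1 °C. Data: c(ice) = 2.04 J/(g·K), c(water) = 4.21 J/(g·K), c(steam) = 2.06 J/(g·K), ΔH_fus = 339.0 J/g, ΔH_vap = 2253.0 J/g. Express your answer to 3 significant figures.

q1 (heat ice -28.5→0.0 °C): 175.4 × 2.04 × 28.5 = 10198 J
q2 (melt at 0 °C): 175.4 × 339.0 = 59461 J
q3 (heat water 0.0→100.0 °C): 175.4 × 4.21 × 100.0 = 73843 J
q4 (vaporize at 100 °C): 175.4 × 2253.0 = 395176 J
q5 (heat steam 100.0→104.1 °C): 175.4 × 2.06 × 4.1 = 1481 J
Total: 10198 + 59461 + 73843 + 395176 + 1481 = 540159 J = 540 kJ

q = 540 kJ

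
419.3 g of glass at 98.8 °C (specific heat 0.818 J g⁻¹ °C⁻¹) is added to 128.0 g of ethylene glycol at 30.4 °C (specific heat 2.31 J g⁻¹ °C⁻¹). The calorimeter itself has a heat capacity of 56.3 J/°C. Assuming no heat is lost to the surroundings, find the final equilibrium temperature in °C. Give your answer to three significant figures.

T_f = 64.2 °C

Heat lost by glass = heat gained by ethylene glycol + calorimeter.
(419.3)(0.818)(98.8 − T) = [(128.0)(2.31) + 56.3](T − 30.4)
342.9874 (98.8 − T) = 351.98 (T − 30.4)
33887 − 342.9874 T = 351.98 T − 10700
44587 = 694.9674 T
T = 64.16 °C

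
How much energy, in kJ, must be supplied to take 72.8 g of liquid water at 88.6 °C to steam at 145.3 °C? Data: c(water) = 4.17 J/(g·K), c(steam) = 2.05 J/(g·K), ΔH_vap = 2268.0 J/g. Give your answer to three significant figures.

q = 175 kJ

q1 (heat water 88.6→100.0 °C): 72.8 × 4.17 × 11.4 = 3461 J
q2 (vaporize at 100 °C): 72.8 × 2268.0 = 165110 J
q3 (heat steam 100.0→145.3 °C): 72.8 × 2.05 × 45.3 = 6761 J
Total: 3461 + 165110 + 6761 = 175332 J = 175 kJ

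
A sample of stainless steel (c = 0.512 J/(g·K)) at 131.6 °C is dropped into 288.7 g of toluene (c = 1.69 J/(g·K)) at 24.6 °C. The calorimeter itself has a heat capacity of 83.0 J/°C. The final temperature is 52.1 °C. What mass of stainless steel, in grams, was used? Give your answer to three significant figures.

m = 386 g

q_gained = (288.7 × 1.69 + 83.0) × (52.1 − 24.6) = 15700 J
q_lost = m × 0.512 × (131.6 − 52.1) = 40.704 m
m = 15700 / 40.704 = 386 g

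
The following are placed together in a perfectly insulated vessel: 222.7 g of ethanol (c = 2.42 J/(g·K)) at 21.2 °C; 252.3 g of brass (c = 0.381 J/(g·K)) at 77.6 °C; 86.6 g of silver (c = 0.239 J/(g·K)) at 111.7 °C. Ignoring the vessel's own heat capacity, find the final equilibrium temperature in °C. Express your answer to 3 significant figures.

T_f = 32.3 °C

Σ mᵢcᵢ(T − Tᵢ) = 0  ⇒  T = Σ mᵢcᵢTᵢ / Σ mᵢcᵢ
Σ mᵢcᵢ = 222.7×2.42 + 252.3×0.381 + 86.6×0.239 = 655.7577
Σ mᵢcᵢTᵢ = 538.934×21.2 + 96.1263×77.6 + 20.6974×111.7 = 21197
T = 21197 / 655.7577 = 32.32 °C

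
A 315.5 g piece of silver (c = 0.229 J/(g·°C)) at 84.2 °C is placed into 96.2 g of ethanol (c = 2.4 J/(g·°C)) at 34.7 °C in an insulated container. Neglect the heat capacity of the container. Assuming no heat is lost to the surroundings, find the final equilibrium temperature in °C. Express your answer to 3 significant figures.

T_f = 46.5 °C

Heat lost by silver = heat gained by ethanol.
(315.5)(0.229)(84.2 − T) = (96.2)(2.4)(T − 34.7)
72.2495 (84.2 − T) = 230.88 (T − 34.7)
6083.4 − 72.2495 T = 230.88 T − 8011.5
14094.9 = 303.1295 T
T = 46.50 °C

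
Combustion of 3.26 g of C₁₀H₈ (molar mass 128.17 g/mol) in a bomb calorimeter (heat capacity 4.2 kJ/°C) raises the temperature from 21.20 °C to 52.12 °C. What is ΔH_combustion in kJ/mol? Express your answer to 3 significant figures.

ΔT = 52.12 − 21.20 = 30.92 °C
q_cal = C_cal × ΔT = 4.2 × 30.92 = 129.864 kJ
n = 3.26 / 128.17 = 0.02543 mol
q_rxn = −q_cal = -129.864 kJ
ΔH = -129.864 / 0.02543 = -5107 kJ/mol

ΔH = -5110 kJ/mol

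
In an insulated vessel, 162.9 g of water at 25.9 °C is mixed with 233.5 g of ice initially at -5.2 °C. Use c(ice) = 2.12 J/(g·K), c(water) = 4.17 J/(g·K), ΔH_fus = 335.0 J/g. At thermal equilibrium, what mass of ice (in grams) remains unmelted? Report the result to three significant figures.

Heat to warm all ice to 0 °C: 233.5×2.12×5.2 = 2574.1 J
Heat released by water cooling to 0 °C: 162.9×4.17×25.9 = 17594 J
17594 J < 2574.1 + 233.5×335.0 = 80796.6 J, so not all ice melts; final T = 0 °C.
Heat left for melting: 17594 − 2574.1 = 15019.9 J
Mass melted = 15019.9 / 335.0 = 44.84 g
Ice remaining = 233.5 − 44.84 = 188.66 g

m_ice remaining = 189 g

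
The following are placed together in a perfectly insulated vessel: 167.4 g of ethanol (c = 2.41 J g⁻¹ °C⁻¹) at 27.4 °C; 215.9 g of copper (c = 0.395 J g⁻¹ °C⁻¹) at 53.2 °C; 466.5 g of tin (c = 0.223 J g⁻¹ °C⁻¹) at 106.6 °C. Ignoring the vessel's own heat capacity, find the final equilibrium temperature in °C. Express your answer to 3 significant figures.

T_f = 45.0 °C

Σ mᵢcᵢ(T − Tᵢ) = 0  ⇒  T = Σ mᵢcᵢTᵢ / Σ mᵢcᵢ
Σ mᵢcᵢ = 167.4×2.41 + 215.9×0.395 + 466.5×0.223 = 592.7440
Σ mᵢcᵢTᵢ = 403.434×27.4 + 85.2805×53.2 + 104.0295×106.6 = 26681
T = 26681 / 592.7440 = 45.01 °C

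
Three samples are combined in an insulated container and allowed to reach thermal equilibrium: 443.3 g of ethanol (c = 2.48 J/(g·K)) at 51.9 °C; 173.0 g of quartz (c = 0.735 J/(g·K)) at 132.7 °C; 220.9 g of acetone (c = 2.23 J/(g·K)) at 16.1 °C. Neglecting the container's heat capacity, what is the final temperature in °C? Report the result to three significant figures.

T_f = 47.6 °C

Σ mᵢcᵢ(T − Tᵢ) = 0  ⇒  T = Σ mᵢcᵢTᵢ / Σ mᵢcᵢ
Σ mᵢcᵢ = 443.3×2.48 + 173.0×0.735 + 220.9×2.23 = 1719.146
Σ mᵢcᵢTᵢ = 1099.384×51.9 + 127.155×132.7 + 492.607×16.1 = 81862
T = 81862 / 1719.146 = 47.62 °C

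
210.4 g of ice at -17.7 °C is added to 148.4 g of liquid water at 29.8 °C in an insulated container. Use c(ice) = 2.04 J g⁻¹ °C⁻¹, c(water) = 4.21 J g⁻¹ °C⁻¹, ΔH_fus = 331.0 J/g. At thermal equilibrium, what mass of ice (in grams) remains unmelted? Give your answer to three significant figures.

Heat to warm all ice to 0 °C: 210.4×2.04×17.7 = 7597.1 J
Heat released by water cooling to 0 °C: 148.4×4.21×29.8 = 18618 J
18618 J < 7597.1 + 210.4×331.0 = 77239.5 J, so not all ice melts; final T = 0 °C.
Heat left for melting: 18618 − 7597.1 = 11020.9 J
Mass melted = 11020.9 / 331.0 = 33.30 g
Ice remaining = 210.4 − 33.30 = 177.10 g

m_ice remaining = 177 g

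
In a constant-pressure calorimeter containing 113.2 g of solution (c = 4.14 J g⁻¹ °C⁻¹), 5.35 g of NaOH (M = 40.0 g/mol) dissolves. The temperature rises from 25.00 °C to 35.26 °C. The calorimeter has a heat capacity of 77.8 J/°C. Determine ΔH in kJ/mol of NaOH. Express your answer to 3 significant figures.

ΔH = -41.9 kJ/mol

|ΔT| = |35.26 − 25.00| = 10.26 °C
|q_surr| = (113.2 × 4.14 + 77.8) × 10.26 = 546.448 × 10.26 = 5607 J
n(NaOH) = 5.35 / 40.0 = 0.1338 mol
Temperature rose, so q_rxn = −|q_surr| = -5.607 kJ
ΔH = q_rxn / n = -41.91 kJ/mol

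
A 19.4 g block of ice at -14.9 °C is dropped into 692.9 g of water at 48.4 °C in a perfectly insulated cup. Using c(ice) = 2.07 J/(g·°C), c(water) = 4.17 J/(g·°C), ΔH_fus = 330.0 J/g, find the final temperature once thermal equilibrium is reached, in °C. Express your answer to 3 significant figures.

Heat to bring ice to 0 °C and melt it: q₁ = 19.4×2.07×14.9 + 19.4×330.0 = 7000.4 J
Heat the water can supply cooling to 0 °C: 692.9×4.17×48.4 = 139847 J > q₁, so all ice melts.
Energy balance: 692.9×4.17×(48.4 − T) = 7000.4 + 19.4×4.17×(T − 0)
2889.393(48.4 − T) = 7000.4 + 80.898 T
139847 − 7000.4 = 2970.291 T
T = 132846.6 / 2970.291 = 44.73 °C

T_f = 44.7 °C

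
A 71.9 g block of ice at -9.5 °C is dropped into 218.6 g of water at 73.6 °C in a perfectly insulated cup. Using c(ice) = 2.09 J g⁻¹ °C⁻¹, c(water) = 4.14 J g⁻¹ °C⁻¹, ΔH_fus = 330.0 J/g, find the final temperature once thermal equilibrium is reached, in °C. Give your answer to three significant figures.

T_f = 34.5 °C

Heat to bring ice to 0 °C and melt it: q₁ = 71.9×2.09×9.5 + 71.9×330.0 = 25155 J
Heat the water can supply cooling to 0 °C: 218.6×4.14×73.6 = 66608.3 J > q₁, so all ice melts.
Energy balance: 218.6×4.14×(73.6 − T) = 25155 + 71.9×4.14×(T − 0)
905.004(73.6 − T) = 25155 + 297.666 T
66608.3 − 25155 = 1202.670 T
T = 41453.3 / 1202.670 = 34.47 °C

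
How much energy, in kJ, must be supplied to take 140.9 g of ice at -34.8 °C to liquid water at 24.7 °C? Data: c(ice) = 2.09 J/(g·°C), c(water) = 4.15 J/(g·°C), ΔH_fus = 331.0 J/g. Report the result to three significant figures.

q1 (heat ice -34.8→0.0 °C): 140.9 × 2.09 × 34.8 = 10248 J
q2 (melt at 0 °C): 140.9 × 331.0 = 46638 J
q3 (heat water 0.0→24.7 °C): 140.9 × 4.15 × 24.7 = 14443 J
Total: 10248 + 46638 + 14443 = 71329 J = 71.3 kJ

q = 71.3 kJ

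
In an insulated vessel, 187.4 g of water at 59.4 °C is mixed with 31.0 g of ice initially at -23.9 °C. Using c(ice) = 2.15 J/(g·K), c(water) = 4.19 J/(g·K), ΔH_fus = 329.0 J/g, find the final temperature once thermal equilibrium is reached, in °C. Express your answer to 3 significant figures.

T_f = 38.1 °C

Heat to bring ice to 0 °C and melt it: q₁ = 31.0×2.15×23.9 + 31.0×329.0 = 11792 J
Heat the water can supply cooling to 0 °C: 187.4×4.19×59.4 = 46641.2 J > q₁, so all ice melts.
Energy balance: 187.4×4.19×(59.4 − T) = 11792 + 31.0×4.19×(T − 0)
785.206(59.4 − T) = 11792 + 129.89 T
46641.2 − 11792 = 915.096 T
T = 34849.2 / 915.096 = 38.08 °C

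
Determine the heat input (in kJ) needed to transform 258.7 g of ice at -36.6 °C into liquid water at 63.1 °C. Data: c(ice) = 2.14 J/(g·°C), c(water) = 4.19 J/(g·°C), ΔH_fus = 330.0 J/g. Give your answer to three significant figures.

q = 174 kJ

q1 (heat ice -36.6→0.0 °C): 258.7 × 2.14 × 36.6 = 20262 J
q2 (melt at 0 °C): 258.7 × 330.0 = 85371 J
q3 (heat water 0.0→63.1 °C): 258.7 × 4.19 × 63.1 = 68397 J
Total: 20262 + 85371 + 68397 = 174030 J = 174 kJ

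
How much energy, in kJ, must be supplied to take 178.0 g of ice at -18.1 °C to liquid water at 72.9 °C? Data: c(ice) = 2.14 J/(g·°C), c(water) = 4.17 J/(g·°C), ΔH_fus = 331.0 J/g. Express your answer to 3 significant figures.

q = 120 kJ

q1 (heat ice -18.1→0.0 °C): 178.0 × 2.14 × 18.1 = 6895 J
q2 (melt at 0 °C): 178.0 × 331.0 = 58918 J
q3 (heat water 0.0→72.9 °C): 178.0 × 4.17 × 72.9 = 54111 J
Total: 6895 + 58918 + 54111 = 119924 J = 120 kJ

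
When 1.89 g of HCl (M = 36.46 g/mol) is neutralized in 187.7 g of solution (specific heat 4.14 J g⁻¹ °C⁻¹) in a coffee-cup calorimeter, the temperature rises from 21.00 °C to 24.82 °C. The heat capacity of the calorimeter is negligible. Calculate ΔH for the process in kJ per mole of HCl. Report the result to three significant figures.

ΔH = -57.3 kJ/mol

|ΔT| = |24.82 − 21.00| = 3.82 °C
|q_surr| = (187.7 × 4.14) × 3.82 = 777.078 × 3.82 = 2968 J
n(HCl) = 1.89 / 36.46 = 0.05184 mol
Temperature rose, so q_rxn = −|q_surr| = -2.968 kJ
ΔH = q_rxn / n = -57.25 kJ/mol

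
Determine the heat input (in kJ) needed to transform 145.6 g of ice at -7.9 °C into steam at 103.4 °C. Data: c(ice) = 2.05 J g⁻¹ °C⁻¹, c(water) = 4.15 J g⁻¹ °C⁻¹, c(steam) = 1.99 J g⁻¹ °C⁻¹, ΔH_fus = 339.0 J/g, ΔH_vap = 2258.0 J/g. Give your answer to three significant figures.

q = 442 kJ

q1 (heat ice -7.9→0.0 °C): 145.6 × 2.05 × 7.9 = 2358 J
q2 (melt at 0 °C): 145.6 × 339.0 = 49358 J
q3 (heat water 0.0→100.0 °C): 145.6 × 4.15 × 100.0 = 60424 J
q4 (vaporize at 100 °C): 145.6 × 2258.0 = 328765 J
q5 (heat steam 100.0→103.4 °C): 145.6 × 1.99 × 3.4 = 985 J
Total: 2358 + 49358 + 60424 + 328765 + 985 = 441890 J = 442 kJ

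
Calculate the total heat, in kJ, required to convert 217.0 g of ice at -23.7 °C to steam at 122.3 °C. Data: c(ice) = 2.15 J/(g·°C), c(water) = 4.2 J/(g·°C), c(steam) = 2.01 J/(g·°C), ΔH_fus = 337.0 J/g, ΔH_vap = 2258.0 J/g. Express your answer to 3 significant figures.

q1 (heat ice -23.7→0.0 °C): 217.0 × 2.15 × 23.7 = 11057 J
q2 (melt at 0 °C): 217.0 × 337.0 = 73129 J
q3 (heat water 0.0→100.0 °C): 217.0 × 4.2 × 100.0 = 91140 J
q4 (vaporize at 100 °C): 217.0 × 2258.0 = 489986 J
q5 (heat steam 100.0→122.3 °C): 217.0 × 2.01 × 22.3 = 9727 J
Total: 11057 + 73129 + 91140 + 489986 + 9727 = 675039 J = 675 kJ

q = 675 kJ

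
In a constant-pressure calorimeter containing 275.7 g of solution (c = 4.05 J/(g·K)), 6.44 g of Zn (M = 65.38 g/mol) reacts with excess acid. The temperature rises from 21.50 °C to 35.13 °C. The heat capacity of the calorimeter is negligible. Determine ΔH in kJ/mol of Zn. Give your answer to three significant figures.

|ΔT| = |35.13 − 21.50| = 13.63 °C
|q_surr| = (275.7 × 4.05) × 13.63 = 1116.585 × 13.63 = 15220 J
n(Zn) = 6.44 / 65.38 = 0.09850 mol
Temperature rose, so q_rxn = −|q_surr| = -15.22 kJ
ΔH = q_rxn / n = -154.5 kJ/mol

ΔH = -155 kJ/mol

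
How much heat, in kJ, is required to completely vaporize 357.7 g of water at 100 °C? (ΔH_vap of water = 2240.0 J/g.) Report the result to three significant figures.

q = 801 kJ

q = m × ΔH_vap = 357.7 × 2240.0 = 801200 J = 801 kJ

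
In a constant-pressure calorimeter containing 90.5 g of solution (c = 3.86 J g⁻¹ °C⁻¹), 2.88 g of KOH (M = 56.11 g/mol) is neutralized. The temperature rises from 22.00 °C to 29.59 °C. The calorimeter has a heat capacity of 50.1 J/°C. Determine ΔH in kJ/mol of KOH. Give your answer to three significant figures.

ΔH = -59.1 kJ/mol

|ΔT| = |29.59 − 22.00| = 7.59 °C
|q_surr| = (90.5 × 3.86 + 50.1) × 7.59 = 399.43 × 7.59 = 3032 J
n(KOH) = 2.88 / 56.11 = 0.05133 mol
Temperature rose, so q_rxn = −|q_surr| = -3.032 kJ
ΔH = q_rxn / n = -59.07 kJ/mol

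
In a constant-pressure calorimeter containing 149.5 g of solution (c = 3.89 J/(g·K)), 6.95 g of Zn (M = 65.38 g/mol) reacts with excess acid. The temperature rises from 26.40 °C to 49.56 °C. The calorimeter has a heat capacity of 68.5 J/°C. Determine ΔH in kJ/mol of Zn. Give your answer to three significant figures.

ΔH = -142 kJ/mol

|ΔT| = |49.56 − 26.40| = 23.16 °C
|q_surr| = (149.5 × 3.89 + 68.5) × 23.16 = 650.055 × 23.16 = 15060 J
n(Zn) = 6.95 / 65.38 = 0.1063 mol
Temperature rose, so q_rxn = −|q_surr| = -15.06 kJ
ΔH = q_rxn / n = -141.7 kJ/mol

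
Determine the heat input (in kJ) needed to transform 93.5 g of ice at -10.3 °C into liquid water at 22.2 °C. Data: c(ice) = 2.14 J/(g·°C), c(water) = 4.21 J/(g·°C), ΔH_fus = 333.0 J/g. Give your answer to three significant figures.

q = 41.9 kJ

q1 (heat ice -10.3→0.0 °C): 93.5 × 2.14 × 10.3 = 2061 J
q2 (melt at 0 °C): 93.5 × 333.0 = 31136 J
q3 (heat water 0.0→22.2 °C): 93.5 × 4.21 × 22.2 = 8739 J
Total: 2061 + 31136 + 8739 = 41936 J = 41.9 kJ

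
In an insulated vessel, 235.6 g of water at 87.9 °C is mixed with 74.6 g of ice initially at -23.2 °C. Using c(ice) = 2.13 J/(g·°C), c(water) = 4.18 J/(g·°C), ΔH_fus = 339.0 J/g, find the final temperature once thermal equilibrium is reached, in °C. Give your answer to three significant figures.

T_f = 44.4 °C

Heat to bring ice to 0 °C and melt it: q₁ = 74.6×2.13×23.2 + 74.6×339.0 = 28976 J
Heat the water can supply cooling to 0 °C: 235.6×4.18×87.9 = 86564.6 J > q₁, so all ice melts.
Energy balance: 235.6×4.18×(87.9 − T) = 28976 + 74.6×4.18×(T − 0)
984.808(87.9 − T) = 28976 + 311.828 T
86564.6 − 28976 = 1296.636 T
T = 57588.6 / 1296.636 = 44.41 °C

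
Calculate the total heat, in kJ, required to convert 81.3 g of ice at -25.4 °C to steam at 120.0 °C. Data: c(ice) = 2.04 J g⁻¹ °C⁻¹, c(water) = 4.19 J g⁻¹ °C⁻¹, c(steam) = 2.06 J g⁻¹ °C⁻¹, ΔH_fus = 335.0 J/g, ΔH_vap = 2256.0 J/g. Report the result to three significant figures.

q1 (heat ice -25.4→0.0 °C): 81.3 × 2.04 × 25.4 = 4213 J
q2 (melt at 0 °C): 81.3 × 335.0 = 27236 J
q3 (heat water 0.0→100.0 °C): 81.3 × 4.19 × 100.0 = 34065 J
q4 (vaporize at 100 °C): 81.3 × 2256.0 = 183413 J
q5 (heat steam 100.0→120.0 °C): 81.3 × 2.06 × 20.0 = 3350 J
Total: 4213 + 27236 + 34065 + 183413 + 3350 = 252277 J = 252 kJ

q = 252 kJ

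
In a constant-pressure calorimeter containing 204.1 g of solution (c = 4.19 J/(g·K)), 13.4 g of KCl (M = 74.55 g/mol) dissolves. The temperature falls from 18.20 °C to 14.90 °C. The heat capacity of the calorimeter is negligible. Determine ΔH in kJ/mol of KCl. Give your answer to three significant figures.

ΔH = 15.7 kJ/mol

|ΔT| = |14.90 − 18.20| = 3.30 °C
|q_surr| = (204.1 × 4.19) × 3.30 = 855.179 × 3.30 = 2822 J
n(KCl) = 13.4 / 74.55 = 0.1797 mol
Temperature fell, so q_rxn = +|q_surr| = 2.822 kJ
ΔH = q_rxn / n = 15.70 kJ/mol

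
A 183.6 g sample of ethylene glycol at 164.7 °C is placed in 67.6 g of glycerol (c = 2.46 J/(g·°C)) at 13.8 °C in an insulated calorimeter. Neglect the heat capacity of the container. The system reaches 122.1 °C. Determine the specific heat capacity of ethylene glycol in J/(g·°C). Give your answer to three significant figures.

c = 2.30 J/(g·°C)

q_gained = (67.6 × 2.46) × (122.1 − 13.8) = 18010 J
q_lost = 183.6 × c × (164.7 − 122.1) = 7821.36 c
Set equal: c = 18010 / 7821.36 = 2.30 J/(g·°C)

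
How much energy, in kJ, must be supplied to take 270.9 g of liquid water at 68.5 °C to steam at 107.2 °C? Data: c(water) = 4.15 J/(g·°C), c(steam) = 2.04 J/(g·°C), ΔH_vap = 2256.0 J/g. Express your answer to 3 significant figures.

q1 (heat water 68.5→100.0 °C): 270.9 × 4.15 × 31.5 = 35413 J
q2 (vaporize at 100 °C): 270.9 × 2256.0 = 611150 J
q3 (heat steam 100.0→107.2 °C): 270.9 × 2.04 × 7.2 = 3979 J
Total: 35413 + 611150 + 3979 = 650542 J = 651 kJ

q = 651 kJ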